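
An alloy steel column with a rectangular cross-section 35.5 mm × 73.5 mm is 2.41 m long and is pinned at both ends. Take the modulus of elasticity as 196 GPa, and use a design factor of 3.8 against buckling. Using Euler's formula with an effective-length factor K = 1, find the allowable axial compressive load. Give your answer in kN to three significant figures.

P_allow = 24.0 kN

Buckling occurs about the weak axis: I_min = h·b³/12 = 73.5×35.5³/12 = 274000 mm⁴ (b = 35.5 mm is the smaller dimension).
Effective length L_e = KL = 1×2.41 m = 2410 mm.
Euler critical load P_cr = π²EI/L_e² = π²×196000×274000/2410² = 91270 N.
P_allow = P_cr/n = 91270/3.8 = 24020 N.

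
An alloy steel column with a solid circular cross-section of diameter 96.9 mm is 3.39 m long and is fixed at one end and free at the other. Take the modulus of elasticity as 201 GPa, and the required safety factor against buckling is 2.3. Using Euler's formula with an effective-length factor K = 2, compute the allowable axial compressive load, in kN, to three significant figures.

I = πd⁴/64 = π×96.9⁴/64 = 4.328×10^6 mm⁴.
Effective length L_e = KL = 2×3.39 m = 6780 mm.
Euler critical load P_cr = π²EI/L_e² = π²×201000×4.328×10^6/6780² = 186800 N.
P_allow = P_cr/n = 186800/2.3 = 81200 N.

P_allow = 81.2 kN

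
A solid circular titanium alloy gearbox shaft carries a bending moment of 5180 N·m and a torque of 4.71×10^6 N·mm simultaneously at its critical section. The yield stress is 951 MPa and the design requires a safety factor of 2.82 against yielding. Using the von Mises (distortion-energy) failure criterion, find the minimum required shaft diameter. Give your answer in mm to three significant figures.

σ_allow = σ_y/n = 951/2.82 = 337.2 MPa.
For a solid shaft σ_b = 32M/(πd³) and τ = 16T/(πd³), so the von Mises stress is σ' = (16/πd³)·√(4M²+3T²).
√(4M²+3T²) = √(4×(5.180×10^6)² + 3×(4.710×10^6)²) = 1.319×10^7 N·mm.
d³ = 16×1.319×10^7/(π×337.2) = 199100 mm³.
d = 58.40 mm.

d = 58.4 mm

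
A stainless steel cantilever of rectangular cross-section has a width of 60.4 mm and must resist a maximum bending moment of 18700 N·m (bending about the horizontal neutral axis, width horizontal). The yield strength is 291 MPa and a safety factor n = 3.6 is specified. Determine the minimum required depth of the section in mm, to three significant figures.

σ_allow = 291/3.6 = 80.83 MPa.
For a rectangular section σ = 6M/(bh²), so h² = 6M/(b σ_allow) = 6×1.8700×10^7/(60.4×80.83) = 22980 mm².
h = 151.6 mm.

h = 152 mm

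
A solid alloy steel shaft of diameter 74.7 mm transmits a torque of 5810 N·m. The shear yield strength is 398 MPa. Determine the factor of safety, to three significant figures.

n = 5.61

τ = 16T/(πd³) = 16×5810000/(π×74.7³) = 70.99 MPa.
n = τ_limit/τ = 398/70.99 = 5.607.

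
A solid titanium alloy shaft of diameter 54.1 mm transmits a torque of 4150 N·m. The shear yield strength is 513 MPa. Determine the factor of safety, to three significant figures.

n = 3.84

τ = 16T/(πd³) = 16×4150000/(π×54.1³) = 133.5 MPa.
n = τ_limit/τ = 513/133.5 = 3.843.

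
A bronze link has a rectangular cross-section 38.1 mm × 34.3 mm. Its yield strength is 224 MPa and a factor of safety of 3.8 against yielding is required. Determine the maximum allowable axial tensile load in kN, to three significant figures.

F_allow = 77.0 kN

σ_allow = 224/3.8 = 58.95 MPa.
A = 38.1×34.3 = 1307 mm².
F_allow = σ_allow × A = 58.95×1307 = 77030 N.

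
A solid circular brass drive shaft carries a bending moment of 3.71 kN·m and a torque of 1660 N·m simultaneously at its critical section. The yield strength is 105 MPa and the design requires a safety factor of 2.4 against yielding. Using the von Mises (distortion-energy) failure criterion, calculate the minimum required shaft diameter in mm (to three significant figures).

σ_allow = σ_y/n = 105/2.4 = 43.75 MPa.
For a solid shaft σ_b = 32M/(πd³) and τ = 16T/(πd³), so the von Mises stress is σ' = (16/πd³)·√(4M²+3T²).
√(4M²+3T²) = √(4×(3.710×10^6)² + 3×(1.660×10^6)²) = 7.958×10^6 N·mm.
d³ = 16×7.958×10^6/(π×43.75) = 926300 mm³.
d = 97.48 mm.

d = 97.5 mm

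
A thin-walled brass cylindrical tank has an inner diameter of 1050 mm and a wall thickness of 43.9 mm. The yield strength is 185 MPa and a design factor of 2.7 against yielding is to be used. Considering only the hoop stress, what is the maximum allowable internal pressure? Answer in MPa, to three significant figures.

p_allow = 5.73 MPa

σ_allow = 185/2.7 = 68.52 MPa.
σ_h = pD/(2t) → p_allow = 2σ_allow t/D = 2×68.52×43.9/1050 = 5.729 MPa.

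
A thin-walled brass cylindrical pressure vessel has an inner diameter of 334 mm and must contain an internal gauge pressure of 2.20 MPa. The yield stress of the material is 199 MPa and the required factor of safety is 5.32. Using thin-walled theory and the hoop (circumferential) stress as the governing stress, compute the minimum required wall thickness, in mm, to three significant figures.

t = 9.82 mm

σ_allow = 199/5.32 = 37.41 MPa.
Hoop stress σ_h = pD/(2t), so t = pD/(2σ_allow) = 2.20×334/(2×37.41) = 9.822 mm.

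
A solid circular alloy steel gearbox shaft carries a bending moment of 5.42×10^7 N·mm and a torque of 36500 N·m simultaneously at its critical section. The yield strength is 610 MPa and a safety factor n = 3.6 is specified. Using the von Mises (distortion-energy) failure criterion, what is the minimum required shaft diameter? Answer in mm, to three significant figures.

σ_allow = σ_y/n = 610/3.6 = 169.4 MPa.
For a solid shaft σ_b = 32M/(πd³) and τ = 16T/(πd³), so the von Mises stress is σ' = (16/πd³)·√(4M²+3T²).
√(4M²+3T²) = √(4×(5.420×10^7)² + 3×(3.650×10^7)²) = 1.255×10^8 N·mm.
d³ = 16×1.255×10^8/(π×169.4) = 3.772×10^6 mm³.
d = 155.7 mm.

d = 156 mm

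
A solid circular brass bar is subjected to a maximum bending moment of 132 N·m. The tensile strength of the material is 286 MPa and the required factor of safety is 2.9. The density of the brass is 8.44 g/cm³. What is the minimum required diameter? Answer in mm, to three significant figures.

d = 23.9 mm

σ_allow = 286/2.9 = 98.62 MPa.
For a solid circular section σ = 32M/(πd³), so d³ = 32M/(π σ_allow) = 32×132000/(π×98.62) = 13630 mm³.
d = 23.89 mm.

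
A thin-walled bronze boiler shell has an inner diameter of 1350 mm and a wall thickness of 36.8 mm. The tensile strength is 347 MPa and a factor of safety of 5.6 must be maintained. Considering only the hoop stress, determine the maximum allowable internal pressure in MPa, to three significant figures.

σ_allow = 347/5.6 = 61.96 MPa.
σ_h = pD/(2t) → p_allow = 2σ_allow t/D = 2×61.96×36.8/1350 = 3.378 MPa.

p_allow = 3.38 MPa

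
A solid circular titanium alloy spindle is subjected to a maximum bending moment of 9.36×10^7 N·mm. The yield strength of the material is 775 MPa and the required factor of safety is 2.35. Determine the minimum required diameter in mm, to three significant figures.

σ_allow = 775/2.35 = 329.8 MPa.
For a solid circular section σ = 32M/(πd³), so d³ = 32M/(π σ_allow) = 32×9.3600×10^7/(π×329.8) = 2.891×10^6 mm³.
d = 142.5 mm.

d = 142 mm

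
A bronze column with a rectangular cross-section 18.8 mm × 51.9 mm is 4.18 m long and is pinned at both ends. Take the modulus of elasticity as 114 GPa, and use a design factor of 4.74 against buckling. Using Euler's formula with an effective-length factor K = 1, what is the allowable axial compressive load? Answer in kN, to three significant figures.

Buckling occurs about the weak axis: I_min = h·b³/12 = 51.9×18.8³/12 = 28740 mm⁴ (b = 18.8 mm is the smaller dimension).
Effective length L_e = KL = 1×4.18 m = 4180 mm.
Euler critical load P_cr = π²EI/L_e² = π²×114000×28740/4180² = 1851 N.
P_allow = P_cr/n = 1851/4.74 = 390.4 N.

P_allow = 0.390 kN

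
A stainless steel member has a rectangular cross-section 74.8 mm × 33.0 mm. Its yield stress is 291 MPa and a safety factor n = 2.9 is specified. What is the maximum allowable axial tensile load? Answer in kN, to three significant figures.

F_allow = 248 kN

σ_allow = 291/2.9 = 100.3 MPa.
A = 74.8×33.0 = 2468 mm².
F_allow = σ_allow × A = 100.3×2468 = 247700 N.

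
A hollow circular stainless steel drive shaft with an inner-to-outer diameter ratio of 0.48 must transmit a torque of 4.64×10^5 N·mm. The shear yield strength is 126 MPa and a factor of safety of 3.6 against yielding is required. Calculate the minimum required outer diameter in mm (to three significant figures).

d_o = 41.5 mm

τ_allow = 126/3.6 = 35.00 MPa.
For a hollow shaft τ = 16T/[πd_o³(1−k⁴)] with k = 0.48, so 1−k⁴ = 0.9469.
d_o³ = 16T/[π τ_allow (1−k⁴)] = 16×464000/(π×35.00×0.9469) = 71300 mm³.
d_o = 41.47 mm.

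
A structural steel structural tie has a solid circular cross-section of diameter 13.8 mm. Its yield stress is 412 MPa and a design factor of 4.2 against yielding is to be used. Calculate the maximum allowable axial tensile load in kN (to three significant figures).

σ_allow = 412/4.2 = 98.10 MPa.
A = πd²/4 = π×13.8²/4 = 149.6 mm².
F_allow = σ_allow × A = 98.10×149.6 = 14670 N.

F_allow = 14.7 kN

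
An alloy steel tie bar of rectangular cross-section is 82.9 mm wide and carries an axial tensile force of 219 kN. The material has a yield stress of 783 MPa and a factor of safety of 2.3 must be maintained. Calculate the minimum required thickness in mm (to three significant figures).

t = 7.76 mm

σ_allow = 783/2.3 = 340.4 MPa.
Required area A = F/σ_allow = 219000/340.4 = 643.3 mm².
t = A/w = 643.3/82.9 = 7.760 mm.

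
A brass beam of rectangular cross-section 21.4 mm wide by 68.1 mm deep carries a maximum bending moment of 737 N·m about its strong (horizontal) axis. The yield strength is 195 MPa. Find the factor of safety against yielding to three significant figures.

n = 4.38

Section modulus S = bh²/6 = 21.4×68.1²/6 = 16540 mm³.
σ = M/S = 737000/16540 = 44.56 MPa.
n = 195/44.56 = 4.376.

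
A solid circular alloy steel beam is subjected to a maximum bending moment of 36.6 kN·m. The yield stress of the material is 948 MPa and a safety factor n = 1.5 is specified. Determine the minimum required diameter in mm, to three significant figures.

d = 83.9 mm

σ_allow = 948/1.5 = 632.0 MPa.
For a solid circular section σ = 32M/(πd³), so d³ = 32M/(π σ_allow) = 32×3.6600×10^7/(π×632.0) = 589900 mm³.
d = 83.87 mm.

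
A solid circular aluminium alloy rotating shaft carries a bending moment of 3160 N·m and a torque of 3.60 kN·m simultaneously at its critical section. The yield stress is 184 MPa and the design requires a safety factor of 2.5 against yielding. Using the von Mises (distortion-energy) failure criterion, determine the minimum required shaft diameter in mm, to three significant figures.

σ_allow = σ_y/n = 184/2.5 = 73.60 MPa.
For a solid shaft σ_b = 32M/(πd³) and τ = 16T/(πd³), so the von Mises stress is σ' = (16/πd³)·√(4M²+3T²).
√(4M²+3T²) = √(4×(3.160×10^6)² + 3×(3.600×10^6)²) = 8.878×10^6 N·mm.
d³ = 16×8.878×10^6/(π×73.60) = 614400 mm³.
d = 85.01 mm.

d = 85.0 mm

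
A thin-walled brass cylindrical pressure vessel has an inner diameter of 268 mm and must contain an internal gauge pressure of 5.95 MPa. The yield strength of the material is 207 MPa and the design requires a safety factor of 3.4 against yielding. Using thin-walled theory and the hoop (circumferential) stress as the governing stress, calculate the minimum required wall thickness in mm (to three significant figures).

t = 13.1 mm

σ_allow = 207/3.4 = 60.88 MPa.
Hoop stress σ_h = pD/(2t), so t = pD/(2σ_allow) = 5.95×268/(2×60.88) = 13.10 mm.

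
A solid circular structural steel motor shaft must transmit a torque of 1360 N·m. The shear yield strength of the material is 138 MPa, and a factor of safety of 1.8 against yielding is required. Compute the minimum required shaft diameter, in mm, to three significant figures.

d = 44.9 mm

Allowable shear stress τ_allow = 138/1.8 = 76.67 MPa.
For a solid shaft τ = 16T/(πd³), so d³ = 16T/(π τ_allow) = 16×1360000/(π×76.67) = 90340 mm³.
d = (90340)^(1/3) = 44.87 mm.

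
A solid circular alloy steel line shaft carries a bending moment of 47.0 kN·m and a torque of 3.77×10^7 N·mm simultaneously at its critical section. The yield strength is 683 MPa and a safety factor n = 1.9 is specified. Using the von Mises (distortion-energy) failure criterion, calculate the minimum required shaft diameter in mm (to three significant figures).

σ_allow = σ_y/n = 683/1.9 = 359.5 MPa.
For a solid shaft σ_b = 32M/(πd³) and τ = 16T/(πd³), so the von Mises stress is σ' = (16/πd³)·√(4M²+3T²).
√(4M²+3T²) = √(4×(4.700×10^7)² + 3×(3.770×10^7)²) = 1.145×10^8 N·mm.
d³ = 16×1.145×10^8/(π×359.5) = 1.622×10^6 mm³.
d = 117.5 mm.

d = 117 mm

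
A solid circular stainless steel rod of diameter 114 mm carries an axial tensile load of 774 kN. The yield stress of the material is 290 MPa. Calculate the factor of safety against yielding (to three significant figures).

A = πd²/4 = 10210 mm².
σ = F/A = 774000/10210 = 75.83 MPa.
n = 290/75.83 = 3.824.

n = 3.82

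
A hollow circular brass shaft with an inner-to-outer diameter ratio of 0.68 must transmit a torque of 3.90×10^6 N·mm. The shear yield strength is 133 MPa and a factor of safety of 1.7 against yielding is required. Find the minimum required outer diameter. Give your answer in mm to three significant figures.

d_o = 68.6 mm

τ_allow = 133/1.7 = 78.24 MPa.
For a hollow shaft τ = 16T/[πd_o³(1−k⁴)] with k = 0.68, so 1−k⁴ = 0.7862.
d_o³ = 16T/[π τ_allow (1−k⁴)] = 16×3900000/(π×78.24×0.7862) = 322900 mm³.
d_o = 68.61 mm.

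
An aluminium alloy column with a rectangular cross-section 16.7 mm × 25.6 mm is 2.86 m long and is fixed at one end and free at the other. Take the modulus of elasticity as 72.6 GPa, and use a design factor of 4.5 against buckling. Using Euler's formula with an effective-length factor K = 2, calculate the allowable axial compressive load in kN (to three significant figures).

P_allow = 0.0484 kN

Buckling occurs about the weak axis: I_min = h·b³/12 = 25.6×16.7³/12 = 9936 mm⁴ (b = 16.7 mm is the smaller dimension).
Effective length L_e = KL = 2×2.86 m = 5720 mm.
Euler critical load P_cr = π²EI/L_e² = π²×72600×9936/5720² = 217.6 N.
P_allow = P_cr/n = 217.6/4.5 = 48.35 N.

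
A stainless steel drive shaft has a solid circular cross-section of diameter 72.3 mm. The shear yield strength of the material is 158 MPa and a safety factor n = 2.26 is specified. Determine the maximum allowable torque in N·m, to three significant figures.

τ_allow = 158/2.26 = 69.91 MPa.
For a solid shaft T_allow = τ_allow·πd³/16; πd³/16 = π×72.3³/16 = 74210 mm³.
T_allow = 69.91×74210 = 5.188×10^6 N·mm = 5188 N·m.

T_allow = 5190 N·m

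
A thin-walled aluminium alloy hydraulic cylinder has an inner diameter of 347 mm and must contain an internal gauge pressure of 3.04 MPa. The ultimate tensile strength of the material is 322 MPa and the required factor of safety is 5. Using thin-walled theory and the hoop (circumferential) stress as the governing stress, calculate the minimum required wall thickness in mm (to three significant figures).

t = 8.19 mm

σ_allow = 322/5 = 64.40 MPa.
Hoop stress σ_h = pD/(2t), so t = pD/(2σ_allow) = 3.04×347/(2×64.40) = 8.190 mm.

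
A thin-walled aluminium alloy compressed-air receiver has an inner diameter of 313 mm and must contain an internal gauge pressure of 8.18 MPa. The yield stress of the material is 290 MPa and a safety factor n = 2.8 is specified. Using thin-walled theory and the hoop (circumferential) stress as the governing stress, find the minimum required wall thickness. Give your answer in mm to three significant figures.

σ_allow = 290/2.8 = 103.6 MPa.
Hoop stress σ_h = pD/(2t), so t = pD/(2σ_allow) = 8.18×313/(2×103.6) = 12.36 mm.

t = 12.4 mm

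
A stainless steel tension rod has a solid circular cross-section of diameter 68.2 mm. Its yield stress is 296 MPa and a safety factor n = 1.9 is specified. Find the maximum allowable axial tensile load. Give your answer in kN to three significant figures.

F_allow = 569 kN

σ_allow = 296/1.9 = 155.8 MPa.
A = πd²/4 = π×68.2²/4 = 3653 mm².
F_allow = σ_allow × A = 155.8×3653 = 569100 N.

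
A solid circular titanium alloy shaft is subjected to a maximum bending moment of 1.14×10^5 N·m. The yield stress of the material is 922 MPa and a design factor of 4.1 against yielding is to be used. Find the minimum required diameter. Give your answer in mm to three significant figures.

d = 173 mm

σ_allow = 922/4.1 = 224.9 MPa.
For a solid circular section σ = 32M/(πd³), so d³ = 32M/(π σ_allow) = 32×1.1400×10^8/(π×224.9) = 5.164×10^6 mm³.
d = 172.8 mm.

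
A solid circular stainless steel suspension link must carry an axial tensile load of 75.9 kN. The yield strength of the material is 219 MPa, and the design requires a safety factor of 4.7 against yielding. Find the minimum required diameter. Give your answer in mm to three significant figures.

d = 45.5 mm

Allowable stress σ_allow = 219/4.7 = 46.60 MPa.
Required area A = F/σ_allow = 75900/46.60 = 1629 mm².
A = πd²/4 → d = √(4A/π) = 45.54 mm.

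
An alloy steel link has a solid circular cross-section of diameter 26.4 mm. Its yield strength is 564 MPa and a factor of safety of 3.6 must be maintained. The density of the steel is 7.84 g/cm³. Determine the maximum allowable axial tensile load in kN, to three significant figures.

F_allow = 85.8 kN

σ_allow = 564/3.6 = 156.7 MPa.
A = πd²/4 = π×26.4²/4 = 547.4 mm².
F_allow = σ_allow × A = 156.7×547.4 = 85760 N.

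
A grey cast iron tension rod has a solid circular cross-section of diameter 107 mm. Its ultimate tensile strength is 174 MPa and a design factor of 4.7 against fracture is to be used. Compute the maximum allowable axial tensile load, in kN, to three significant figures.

σ_allow = 174/4.7 = 37.02 MPa.
A = πd²/4 = π×107²/4 = 8992 mm².
F_allow = σ_allow × A = 37.02×8992 = 332900 N.

F_allow = 333 kN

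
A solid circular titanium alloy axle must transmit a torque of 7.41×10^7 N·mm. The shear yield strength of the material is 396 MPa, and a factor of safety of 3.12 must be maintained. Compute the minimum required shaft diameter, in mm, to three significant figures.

d = 144 mm

Allowable shear stress τ_allow = 396/3.12 = 126.9 MPa.
For a solid shaft τ = 16T/(πd³), so d³ = 16T/(π τ_allow) = 16×7.4100×10^7/(π×126.9) = 2.973×10^6 mm³.
d = (2.973×10^6)^(1/3) = 143.8 mm.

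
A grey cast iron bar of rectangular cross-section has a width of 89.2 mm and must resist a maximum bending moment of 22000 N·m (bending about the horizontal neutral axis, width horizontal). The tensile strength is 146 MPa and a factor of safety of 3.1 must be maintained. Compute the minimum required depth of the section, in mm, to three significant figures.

h = 177 mm

σ_allow = 146/3.1 = 47.10 MPa.
For a rectangular section σ = 6M/(bh²), so h² = 6M/(b σ_allow) = 6×2.2000×10^7/(89.2×47.10) = 31420 mm².
h = 177.3 mm.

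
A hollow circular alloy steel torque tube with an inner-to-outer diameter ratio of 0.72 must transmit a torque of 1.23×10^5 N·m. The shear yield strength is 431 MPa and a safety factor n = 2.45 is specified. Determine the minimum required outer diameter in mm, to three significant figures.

τ_allow = 431/2.45 = 175.9 MPa.
For a hollow shaft τ = 16T/[πd_o³(1−k⁴)] with k = 0.72, so 1−k⁴ = 0.7313.
d_o³ = 16T/[π τ_allow (1−k⁴)] = 16×1.2300×10^8/(π×175.9×0.7313) = 4.870×10^6 mm³.
d_o = 169.5 mm.

d_o = 169 mm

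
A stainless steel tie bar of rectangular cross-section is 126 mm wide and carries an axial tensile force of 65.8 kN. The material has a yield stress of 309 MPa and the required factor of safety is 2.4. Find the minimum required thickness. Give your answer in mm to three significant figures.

t = 4.06 mm

σ_allow = 309/2.4 = 128.8 MPa.
Required area A = F/σ_allow = 65800/128.8 = 511.1 mm².
t = A/w = 511.1/126 = 4.056 mm.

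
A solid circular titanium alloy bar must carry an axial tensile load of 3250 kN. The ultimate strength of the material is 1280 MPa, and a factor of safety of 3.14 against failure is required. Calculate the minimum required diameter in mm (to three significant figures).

d = 101 mm

Allowable stress σ_allow = 1280/3.14 = 407.6 MPa.
Required area A = F/σ_allow = 3250000/407.6 = 7973 mm².
A = πd²/4 → d = √(4A/π) = 100.8 mm.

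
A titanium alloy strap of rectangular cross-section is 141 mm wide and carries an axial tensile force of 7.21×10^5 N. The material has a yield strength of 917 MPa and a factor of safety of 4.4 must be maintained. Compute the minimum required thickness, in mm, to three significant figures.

t = 24.5 mm

σ_allow = 917/4.4 = 208.4 MPa.
Required area A = F/σ_allow = 721000/208.4 = 3460 mm².
t = A/w = 3460/141 = 24.54 mm.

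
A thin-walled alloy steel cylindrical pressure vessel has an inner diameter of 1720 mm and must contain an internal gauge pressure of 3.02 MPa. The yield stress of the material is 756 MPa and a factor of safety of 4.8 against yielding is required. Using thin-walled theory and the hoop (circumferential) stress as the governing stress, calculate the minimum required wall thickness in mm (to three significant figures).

t = 16.5 mm

σ_allow = 756/4.8 = 157.5 MPa.
Hoop stress σ_h = pD/(2t), so t = pD/(2σ_allow) = 3.02×1720/(2×157.5) = 16.49 mm.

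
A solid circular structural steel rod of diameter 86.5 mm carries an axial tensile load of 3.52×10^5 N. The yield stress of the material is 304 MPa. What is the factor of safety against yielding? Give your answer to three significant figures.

n = 5.08

A = πd²/4 = 5877 mm².
σ = F/A = 352000/5877 = 59.90 MPa.
n = 304/59.90 = 5.075.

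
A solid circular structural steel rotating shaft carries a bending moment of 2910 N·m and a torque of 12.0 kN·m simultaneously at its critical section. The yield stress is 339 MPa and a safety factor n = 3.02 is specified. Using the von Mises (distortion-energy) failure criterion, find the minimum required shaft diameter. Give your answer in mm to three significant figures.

σ_allow = σ_y/n = 339/3.02 = 112.3 MPa.
For a solid shaft σ_b = 32M/(πd³) and τ = 16T/(πd³), so the von Mises stress is σ' = (16/πd³)·√(4M²+3T²).
√(4M²+3T²) = √(4×(2.910×10^6)² + 3×(1.200×10^7)²) = 2.158×10^7 N·mm.
d³ = 16×2.158×10^7/(π×112.3) = 979300 mm³.
d = 99.30 mm.

d = 99.3 mm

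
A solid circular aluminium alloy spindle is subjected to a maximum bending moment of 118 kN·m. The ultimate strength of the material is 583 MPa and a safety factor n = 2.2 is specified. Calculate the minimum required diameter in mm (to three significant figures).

σ_allow = 583/2.2 = 265.0 MPa.
For a solid circular section σ = 32M/(πd³), so d³ = 32M/(π σ_allow) = 32×1.1800×10^8/(π×265.0) = 4.536×10^6 mm³.
d = 165.5 mm.

d = 166 mm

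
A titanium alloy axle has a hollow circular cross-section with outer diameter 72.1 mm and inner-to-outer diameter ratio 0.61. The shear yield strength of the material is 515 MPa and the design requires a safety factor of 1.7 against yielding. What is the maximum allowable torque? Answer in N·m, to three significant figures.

τ_allow = 515/1.7 = 302.9 MPa.
For a hollow shaft T_allow = τ_allow·πd_o³(1−k⁴)/16 with 1−k⁴ = 0.8615, so πd_o³(1−k⁴)/16 = 63400 mm³.
T_allow = 302.9×63400 = 1.921×10^7 N·mm = 19210 N·m.

T_allow = 19200 N·m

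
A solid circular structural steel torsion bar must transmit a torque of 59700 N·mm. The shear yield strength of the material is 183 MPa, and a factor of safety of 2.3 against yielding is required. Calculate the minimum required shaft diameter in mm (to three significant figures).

d = 15.6 mm

Allowable shear stress τ_allow = 183/2.3 = 79.57 MPa.
For a solid shaft τ = 16T/(πd³), so d³ = 16T/(π τ_allow) = 16×59700/(π×79.57) = 3821 mm³.
d = (3821)^(1/3) = 15.63 mm.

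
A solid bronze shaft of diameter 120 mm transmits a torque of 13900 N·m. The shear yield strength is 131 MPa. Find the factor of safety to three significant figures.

τ = 16T/(πd³) = 16×1.3900×10^7/(π×120³) = 40.97 MPa.
n = τ_limit/τ = 131/40.97 = 3.198.

n = 3.20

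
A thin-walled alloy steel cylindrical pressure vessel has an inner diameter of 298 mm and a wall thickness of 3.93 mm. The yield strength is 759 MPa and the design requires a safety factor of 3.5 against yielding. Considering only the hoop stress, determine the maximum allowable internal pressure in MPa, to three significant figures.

σ_allow = 759/3.5 = 216.9 MPa.
σ_h = pD/(2t) → p_allow = 2σ_allow t/D = 2×216.9×3.93/298 = 5.720 MPa.

p_allow = 5.72 MPa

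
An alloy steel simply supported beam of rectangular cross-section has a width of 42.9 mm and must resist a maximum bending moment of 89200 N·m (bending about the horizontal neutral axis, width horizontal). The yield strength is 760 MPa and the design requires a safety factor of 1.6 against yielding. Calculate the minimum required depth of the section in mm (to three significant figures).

h = 162 mm

σ_allow = 760/1.6 = 475.0 MPa.
For a rectangular section σ = 6M/(bh²), so h² = 6M/(b σ_allow) = 6×8.9200×10^7/(42.9×475.0) = 26260 mm².
h = 162.1 mm.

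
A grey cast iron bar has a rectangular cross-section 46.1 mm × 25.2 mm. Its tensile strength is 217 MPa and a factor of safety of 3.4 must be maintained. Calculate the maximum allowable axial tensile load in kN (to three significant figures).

F_allow = 74.1 kN

σ_allow = 217/3.4 = 63.82 MPa.
A = 46.1×25.2 = 1162 mm².
F_allow = σ_allow × A = 63.82×1162 = 74150 N.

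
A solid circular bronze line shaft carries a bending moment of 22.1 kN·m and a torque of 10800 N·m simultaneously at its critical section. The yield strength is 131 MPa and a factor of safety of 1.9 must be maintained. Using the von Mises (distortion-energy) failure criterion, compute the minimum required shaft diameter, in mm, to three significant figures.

σ_allow = σ_y/n = 131/1.9 = 68.95 MPa.
For a solid shaft σ_b = 32M/(πd³) and τ = 16T/(πd³), so the von Mises stress is σ' = (16/πd³)·√(4M²+3T²).
√(4M²+3T²) = √(4×(2.210×10^7)² + 3×(1.080×10^7)²) = 4.800×10^7 N·mm.
d³ = 16×4.800×10^7/(π×68.95) = 3.545×10^6 mm³.
d = 152.5 mm.

d = 152 mm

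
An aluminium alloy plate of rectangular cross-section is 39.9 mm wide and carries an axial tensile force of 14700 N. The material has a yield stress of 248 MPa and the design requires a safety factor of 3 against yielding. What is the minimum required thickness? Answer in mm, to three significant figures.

t = 4.46 mm

σ_allow = 248/3 = 82.67 MPa.
Required area A = F/σ_allow = 14700/82.67 = 177.8 mm².
t = A/w = 177.8/39.9 = 4.457 mm.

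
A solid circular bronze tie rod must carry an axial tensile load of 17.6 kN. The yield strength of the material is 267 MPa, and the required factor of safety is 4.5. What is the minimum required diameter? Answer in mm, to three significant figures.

d = 19.4 mm

Allowable stress σ_allow = 267/4.5 = 59.33 MPa.
Required area A = F/σ_allow = 17600/59.33 = 296.6 mm².
A = πd²/4 → d = √(4A/π) = 19.43 mm.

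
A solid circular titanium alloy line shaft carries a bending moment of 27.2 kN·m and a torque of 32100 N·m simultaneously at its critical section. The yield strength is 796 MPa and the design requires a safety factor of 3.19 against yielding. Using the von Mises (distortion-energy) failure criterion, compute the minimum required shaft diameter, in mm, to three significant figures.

σ_allow = σ_y/n = 796/3.19 = 249.5 MPa.
For a solid shaft σ_b = 32M/(πd³) and τ = 16T/(πd³), so the von Mises stress is σ' = (16/πd³)·√(4M²+3T²).
√(4M²+3T²) = √(4×(2.720×10^7)² + 3×(3.210×10^7)²) = 7.779×10^7 N·mm.
d³ = 16×7.779×10^7/(π×249.5) = 1.588×10^6 mm³.
d = 116.7 mm.

d = 117 mm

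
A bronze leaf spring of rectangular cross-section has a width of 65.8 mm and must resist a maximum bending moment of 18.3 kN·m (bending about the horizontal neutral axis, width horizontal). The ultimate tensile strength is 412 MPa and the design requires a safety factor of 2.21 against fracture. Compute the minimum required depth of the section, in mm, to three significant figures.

h = 94.6 mm

σ_allow = 412/2.21 = 186.4 MPa.
For a rectangular section σ = 6M/(bh²), so h² = 6M/(b σ_allow) = 6×1.8300×10^7/(65.8×186.4) = 8951 mm².
h = 94.61 mm.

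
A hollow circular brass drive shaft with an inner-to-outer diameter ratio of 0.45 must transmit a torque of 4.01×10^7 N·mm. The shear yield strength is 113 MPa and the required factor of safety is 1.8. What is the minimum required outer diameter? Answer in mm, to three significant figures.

d_o = 150 mm

τ_allow = 113/1.8 = 62.78 MPa.
For a hollow shaft τ = 16T/[πd_o³(1−k⁴)] with k = 0.45, so 1−k⁴ = 0.9590.
d_o³ = 16T/[π τ_allow (1−k⁴)] = 16×4.0100×10^7/(π×62.78×0.9590) = 3.392×10^6 mm³.
d_o = 150.3 mm.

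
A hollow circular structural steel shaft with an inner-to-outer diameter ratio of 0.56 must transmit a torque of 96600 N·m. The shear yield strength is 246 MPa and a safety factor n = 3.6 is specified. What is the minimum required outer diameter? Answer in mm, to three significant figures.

d_o = 200 mm

τ_allow = 246/3.6 = 68.33 MPa.
For a hollow shaft τ = 16T/[πd_o³(1−k⁴)] with k = 0.56, so 1−k⁴ = 0.9017.
d_o³ = 16T/[π τ_allow (1−k⁴)] = 16×9.6600×10^7/(π×68.33×0.9017) = 7.985×10^6 mm³.
d_o = 199.9 mm.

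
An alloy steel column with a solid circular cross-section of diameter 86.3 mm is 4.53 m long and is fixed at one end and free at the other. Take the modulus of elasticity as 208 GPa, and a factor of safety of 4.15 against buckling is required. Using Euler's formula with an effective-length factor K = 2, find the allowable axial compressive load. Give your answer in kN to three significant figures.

P_allow = 16.4 kN

I = πd⁴/64 = π×86.3⁴/64 = 2.723×10^6 mm⁴.
Effective length L_e = KL = 2×4.53 m = 9060 mm.
Euler critical load P_cr = π²EI/L_e² = π²×208000×2.723×10^6/9060² = 68100 N.
P_allow = P_cr/n = 68100/4.15 = 16410 N.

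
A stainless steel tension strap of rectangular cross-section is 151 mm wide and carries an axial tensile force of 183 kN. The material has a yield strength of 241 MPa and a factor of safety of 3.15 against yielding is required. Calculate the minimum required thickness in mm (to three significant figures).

σ_allow = 241/3.15 = 76.51 MPa.
Required area A = F/σ_allow = 183000/76.51 = 2392 mm².
t = A/w = 2392/151 = 15.84 mm.

t = 15.8 mm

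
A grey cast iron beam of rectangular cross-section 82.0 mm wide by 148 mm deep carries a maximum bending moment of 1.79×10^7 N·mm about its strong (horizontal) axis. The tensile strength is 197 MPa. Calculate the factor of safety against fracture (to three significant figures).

Section modulus S = bh²/6 = 82.0×148²/6 = 299400 mm³.
σ = M/S = 1.7900×10^7/299400 = 59.80 MPa.
n = 197/59.80 = 3.295.

n = 3.29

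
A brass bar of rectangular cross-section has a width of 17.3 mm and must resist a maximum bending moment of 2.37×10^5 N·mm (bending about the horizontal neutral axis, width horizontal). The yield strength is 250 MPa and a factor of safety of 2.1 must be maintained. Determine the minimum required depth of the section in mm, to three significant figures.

h = 26.3 mm

σ_allow = 250/2.1 = 119.0 MPa.
For a rectangular section σ = 6M/(bh²), so h² = 6M/(b σ_allow) = 6×237000/(17.3×119.0) = 690.5 mm².
h = 26.28 mm.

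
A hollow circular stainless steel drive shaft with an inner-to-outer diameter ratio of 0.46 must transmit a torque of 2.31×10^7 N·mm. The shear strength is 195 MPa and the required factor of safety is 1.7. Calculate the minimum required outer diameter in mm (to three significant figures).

d_o = 102 mm

τ_allow = 195/1.7 = 114.7 MPa.
For a hollow shaft τ = 16T/[πd_o³(1−k⁴)] with k = 0.46, so 1−k⁴ = 0.9552.
d_o³ = 16T/[π τ_allow (1−k⁴)] = 16×2.3100×10^7/(π×114.7×0.9552) = 1.074×10^6 mm³.
d_o = 102.4 mm.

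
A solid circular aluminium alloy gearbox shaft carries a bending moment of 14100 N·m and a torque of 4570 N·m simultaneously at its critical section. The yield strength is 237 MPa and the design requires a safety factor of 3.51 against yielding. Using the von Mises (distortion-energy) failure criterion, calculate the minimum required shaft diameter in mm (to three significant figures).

σ_allow = σ_y/n = 237/3.51 = 67.52 MPa.
For a solid shaft σ_b = 32M/(πd³) and τ = 16T/(πd³), so the von Mises stress is σ' = (16/πd³)·√(4M²+3T²).
√(4M²+3T²) = √(4×(1.410×10^7)² + 3×(4.570×10^6)²) = 2.929×10^7 N·mm.
d³ = 16×2.929×10^7/(π×67.52) = 2.209×10^6 mm³.
d = 130.2 mm.

d = 130 mm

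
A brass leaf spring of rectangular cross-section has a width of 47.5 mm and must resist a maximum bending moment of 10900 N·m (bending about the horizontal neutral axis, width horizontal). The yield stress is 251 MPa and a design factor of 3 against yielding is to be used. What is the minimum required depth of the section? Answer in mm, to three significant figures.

h = 128 mm

σ_allow = 251/3 = 83.67 MPa.
For a rectangular section σ = 6M/(bh²), so h² = 6M/(b σ_allow) = 6×1.0900×10^7/(47.5×83.67) = 16460 mm².
h = 128.3 mm.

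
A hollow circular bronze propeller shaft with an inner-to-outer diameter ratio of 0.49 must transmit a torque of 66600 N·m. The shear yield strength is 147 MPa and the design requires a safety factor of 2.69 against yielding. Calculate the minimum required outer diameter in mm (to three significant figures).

d_o = 187 mm

τ_allow = 147/2.69 = 54.65 MPa.
For a hollow shaft τ = 16T/[πd_o³(1−k⁴)] with k = 0.49, so 1−k⁴ = 0.9424.
d_o³ = 16T/[π τ_allow (1−k⁴)] = 16×6.6600×10^7/(π×54.65×0.9424) = 6.587×10^6 mm³.
d_o = 187.5 mm.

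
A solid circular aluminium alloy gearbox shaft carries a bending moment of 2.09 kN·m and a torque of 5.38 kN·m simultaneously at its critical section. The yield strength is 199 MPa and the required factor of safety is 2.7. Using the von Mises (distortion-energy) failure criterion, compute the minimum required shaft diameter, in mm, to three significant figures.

σ_allow = σ_y/n = 199/2.7 = 73.70 MPa.
For a solid shaft σ_b = 32M/(πd³) and τ = 16T/(πd³), so the von Mises stress is σ' = (16/πd³)·√(4M²+3T²).
√(4M²+3T²) = √(4×(2.090×10^6)² + 3×(5.380×10^6)²) = 1.021×10^7 N·mm.
d³ = 16×1.021×10^7/(π×73.70) = 705700 mm³.
d = 89.03 mm.

d = 89.0 mm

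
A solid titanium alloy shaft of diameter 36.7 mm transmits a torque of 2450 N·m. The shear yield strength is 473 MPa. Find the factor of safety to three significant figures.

τ = 16T/(πd³) = 16×2450000/(π×36.7³) = 252.4 MPa.
n = τ_limit/τ = 473/252.4 = 1.874.

n = 1.87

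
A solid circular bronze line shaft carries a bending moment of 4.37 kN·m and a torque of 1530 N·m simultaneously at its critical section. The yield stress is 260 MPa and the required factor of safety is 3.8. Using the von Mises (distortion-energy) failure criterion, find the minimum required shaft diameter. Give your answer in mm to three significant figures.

σ_allow = σ_y/n = 260/3.8 = 68.42 MPa.
For a solid shaft σ_b = 32M/(πd³) and τ = 16T/(πd³), so the von Mises stress is σ' = (16/πd³)·√(4M²+3T²).
√(4M²+3T²) = √(4×(4.370×10^6)² + 3×(1.530×10^6)²) = 9.133×10^6 N·mm.
d³ = 16×9.133×10^6/(π×68.42) = 679800 mm³.
d = 87.93 mm.

d = 87.9 mm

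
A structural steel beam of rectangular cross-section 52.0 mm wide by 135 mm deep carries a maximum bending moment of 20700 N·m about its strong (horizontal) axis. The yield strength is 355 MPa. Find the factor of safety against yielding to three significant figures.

Section modulus S = bh²/6 = 52.0×135²/6 = 158000 mm³.
σ = M/S = 2.0700×10^7/158000 = 131.1 MPa.
n = 355/131.1 = 2.709.

n = 2.71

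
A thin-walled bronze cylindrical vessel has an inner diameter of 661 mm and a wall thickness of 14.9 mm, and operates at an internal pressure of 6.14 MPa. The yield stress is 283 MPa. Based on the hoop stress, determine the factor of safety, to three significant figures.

σ_h = pD/(2t) = 6.14×661/(2×14.9) = 136.2 MPa.
n = 283/136.2 = 2.078.

n = 2.08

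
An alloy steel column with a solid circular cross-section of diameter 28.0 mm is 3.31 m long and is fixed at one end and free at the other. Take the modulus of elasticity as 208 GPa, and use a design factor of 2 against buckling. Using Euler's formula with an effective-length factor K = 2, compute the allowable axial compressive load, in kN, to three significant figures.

P_allow = 0.707 kN

I = πd⁴/64 = π×28.0⁴/64 = 30170 mm⁴.
Effective length L_e = KL = 2×3.31 m = 6620 mm.
Euler critical load P_cr = π²EI/L_e² = π²×208000×30170/6620² = 1413 N.
P_allow = P_cr/n = 1413/2 = 706.7 N.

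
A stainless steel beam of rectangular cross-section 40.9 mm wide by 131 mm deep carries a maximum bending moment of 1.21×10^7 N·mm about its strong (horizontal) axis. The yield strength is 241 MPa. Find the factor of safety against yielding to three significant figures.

Section modulus S = bh²/6 = 40.9×131²/6 = 117000 mm³.
σ = M/S = 1.2100×10^7/117000 = 103.4 MPa.
n = 241/103.4 = 2.330.

n = 2.33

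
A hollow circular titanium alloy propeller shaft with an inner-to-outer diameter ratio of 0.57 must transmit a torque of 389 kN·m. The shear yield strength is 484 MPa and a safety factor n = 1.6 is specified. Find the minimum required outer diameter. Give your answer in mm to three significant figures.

τ_allow = 484/1.6 = 302.5 MPa.
For a hollow shaft τ = 16T/[πd_o³(1−k⁴)] with k = 0.57, so 1−k⁴ = 0.8944.
d_o³ = 16T/[π τ_allow (1−k⁴)] = 16×3.8900×10^8/(π×302.5×0.8944) = 7.322×10^6 mm³.
d_o = 194.2 mm.

d_o = 194 mm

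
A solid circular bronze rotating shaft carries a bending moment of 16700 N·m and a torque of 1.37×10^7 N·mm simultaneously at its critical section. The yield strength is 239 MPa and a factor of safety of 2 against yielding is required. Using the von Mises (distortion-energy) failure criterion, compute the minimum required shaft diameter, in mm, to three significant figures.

σ_allow = σ_y/n = 239/2 = 119.5 MPa.
For a solid shaft σ_b = 32M/(πd³) and τ = 16T/(πd³), so the von Mises stress is σ' = (16/πd³)·√(4M²+3T²).
√(4M²+3T²) = √(4×(1.670×10^7)² + 3×(1.370×10^7)²) = 4.097×10^7 N·mm.
d³ = 16×4.097×10^7/(π×119.5) = 1.746×10^6 mm³.
d = 120.4 mm.

d = 120 mm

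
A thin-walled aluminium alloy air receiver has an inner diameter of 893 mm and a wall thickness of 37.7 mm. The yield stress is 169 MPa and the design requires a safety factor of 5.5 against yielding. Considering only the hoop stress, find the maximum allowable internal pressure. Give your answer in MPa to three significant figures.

p_allow = 2.59 MPa

σ_allow = 169/5.5 = 30.73 MPa.
σ_h = pD/(2t) → p_allow = 2σ_allow t/D = 2×30.73×37.7/893 = 2.594 MPa.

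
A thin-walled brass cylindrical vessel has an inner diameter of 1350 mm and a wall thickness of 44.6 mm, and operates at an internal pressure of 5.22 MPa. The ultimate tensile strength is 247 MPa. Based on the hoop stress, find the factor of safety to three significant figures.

n = 3.13

σ_h = pD/(2t) = 5.22×1350/(2×44.6) = 79.00 MPa.
n = 247/79.00 = 3.126.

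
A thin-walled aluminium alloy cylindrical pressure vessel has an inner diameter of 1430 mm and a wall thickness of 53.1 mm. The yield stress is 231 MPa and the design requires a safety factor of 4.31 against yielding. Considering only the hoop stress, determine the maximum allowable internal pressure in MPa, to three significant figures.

p_allow = 3.98 MPa

σ_allow = 231/4.31 = 53.60 MPa.
σ_h = pD/(2t) → p_allow = 2σ_allow t/D = 2×53.60×53.1/1430 = 3.980 MPa.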